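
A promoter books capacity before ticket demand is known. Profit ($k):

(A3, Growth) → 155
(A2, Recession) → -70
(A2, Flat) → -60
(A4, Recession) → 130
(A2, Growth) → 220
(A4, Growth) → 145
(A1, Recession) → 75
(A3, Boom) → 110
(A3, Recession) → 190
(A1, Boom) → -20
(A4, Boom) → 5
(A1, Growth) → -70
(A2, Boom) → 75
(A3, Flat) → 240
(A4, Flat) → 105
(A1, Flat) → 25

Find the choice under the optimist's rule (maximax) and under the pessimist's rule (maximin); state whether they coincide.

Row maxima: A1=75, A2=220, A3=240, A4=145
Best best-case = 240 → A3.
Row minima: A1=-70, A2=-70, A3=110, A4=5
Best worst-case = 110 → A3.

maximax → A3; maximin → A3 (agree)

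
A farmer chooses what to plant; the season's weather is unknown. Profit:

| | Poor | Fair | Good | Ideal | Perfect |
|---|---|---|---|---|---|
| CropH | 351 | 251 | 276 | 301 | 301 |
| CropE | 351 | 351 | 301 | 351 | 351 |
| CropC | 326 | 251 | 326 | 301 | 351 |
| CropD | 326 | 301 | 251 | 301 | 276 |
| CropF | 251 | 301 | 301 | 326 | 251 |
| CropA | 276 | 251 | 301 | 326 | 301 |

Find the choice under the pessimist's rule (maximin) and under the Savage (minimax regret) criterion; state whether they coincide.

Row minima: CropH=251, CropE=301, CropC=251, CropD=251, CropF=251, CropA=251
Best worst-case = 301 → CropE.
Column bests: Poor=351, Fair=351, Good=326, Ideal=351, Perfect=351.
CropH regrets: 0, 100, 50, 50, 50 → max 100
CropE regrets: 0, 0, 25, 0, 0 → max 25
CropC regrets: 25, 100, 0, 50, 0 → max 100
CropD regrets: 25, 50, 75, 50, 75 → max 75
CropF regrets: 100, 50, 25, 25, 100 → max 100
CropA regrets: 75, 100, 25, 25, 50 → max 100
Smallest max regret = 25 → CropE.

maximin → CropE; minimax regret → CropE (agree)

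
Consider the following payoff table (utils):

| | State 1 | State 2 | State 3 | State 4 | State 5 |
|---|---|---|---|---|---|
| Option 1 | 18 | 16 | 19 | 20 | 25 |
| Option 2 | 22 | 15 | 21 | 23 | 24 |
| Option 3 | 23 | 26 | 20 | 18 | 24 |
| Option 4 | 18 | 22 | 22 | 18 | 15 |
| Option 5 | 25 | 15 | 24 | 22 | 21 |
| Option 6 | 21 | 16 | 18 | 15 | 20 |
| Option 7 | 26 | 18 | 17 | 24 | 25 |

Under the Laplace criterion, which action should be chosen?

Row averages: Option 1=19.6, Option 2=21, Option 3=22.2, Option 4=19, Option 5=21.4, Option 6=18, Option 7=22
Highest average = 22.2 → Option 3.

Option 3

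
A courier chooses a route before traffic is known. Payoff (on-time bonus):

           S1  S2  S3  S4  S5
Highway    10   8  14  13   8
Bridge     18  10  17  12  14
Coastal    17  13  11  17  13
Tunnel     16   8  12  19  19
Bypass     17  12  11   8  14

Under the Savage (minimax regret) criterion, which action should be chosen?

Tunnel

Column bests: S1=18, S2=13, S3=17, S4=19, S5=19.
Highway regrets: 8, 5, 3, 6, 11 → max 11
Bridge regrets: 0, 3, 0, 7, 5 → max 7
Coastal regrets: 1, 0, 6, 2, 6 → max 6
Tunnel regrets: 2, 5, 5, 0, 0 → max 5
Bypass regrets: 1, 1, 6, 11, 5 → max 11
Smallest max regret = 5 → Tunnel.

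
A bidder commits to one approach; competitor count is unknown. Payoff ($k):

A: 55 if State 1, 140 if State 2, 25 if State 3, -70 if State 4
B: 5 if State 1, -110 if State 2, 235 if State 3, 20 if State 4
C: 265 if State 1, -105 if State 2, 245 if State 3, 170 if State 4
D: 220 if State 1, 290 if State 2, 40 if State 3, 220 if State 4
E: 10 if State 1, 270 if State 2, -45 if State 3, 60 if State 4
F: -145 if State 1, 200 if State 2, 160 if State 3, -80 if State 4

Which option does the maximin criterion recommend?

D

Row minima: A=-70, B=-110, C=-105, D=40, E=-45, F=-145
Best worst-case = 40 → D.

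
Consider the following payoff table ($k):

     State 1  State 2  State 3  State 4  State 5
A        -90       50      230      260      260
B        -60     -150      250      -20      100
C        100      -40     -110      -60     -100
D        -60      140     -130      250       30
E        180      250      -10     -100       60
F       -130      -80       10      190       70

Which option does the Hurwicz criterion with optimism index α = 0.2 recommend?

A

A: 0.2·260 + 0.8·(-90) = -20
B: 0.2·250 + 0.8·(-150) = -70
C: 0.2·100 + 0.8·(-110) = -68
D: 0.2·250 + 0.8·(-130) = -54
E: 0.2·250 + 0.8·(-100) = -30
F: 0.2·190 + 0.8·(-130) = -66
Highest Hurwicz score = -20 → A.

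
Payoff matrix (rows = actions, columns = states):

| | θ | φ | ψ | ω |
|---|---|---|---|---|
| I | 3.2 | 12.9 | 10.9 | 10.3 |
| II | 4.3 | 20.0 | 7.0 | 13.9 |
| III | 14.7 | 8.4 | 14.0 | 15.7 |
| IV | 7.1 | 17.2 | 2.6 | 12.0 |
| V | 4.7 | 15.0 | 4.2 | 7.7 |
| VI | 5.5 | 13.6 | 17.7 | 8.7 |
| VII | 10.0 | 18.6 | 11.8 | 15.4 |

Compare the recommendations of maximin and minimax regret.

maximin → VII; minimax regret → VII (agree)

Row minima: I=3.2, II=4.3, III=8.4, IV=2.6, V=4.2, VI=5.5, VII=10.0
Best worst-case = 10.0 → VII.
Column bests: θ=14.7, φ=20.0, ψ=17.7, ω=15.7.
I regrets: 11.5, 7.1, 6.8, 5.4 → max 11.5
II regrets: 10.4, 0.0, 10.7, 1.8 → max 10.7
III regrets: 0.0, 11.6, 3.7, 0.0 → max 11.6
IV regrets: 7.6, 2.8, 15.1, 3.7 → max 15.1
V regrets: 10.0, 5.0, 13.5, 8.0 → max 13.5
VI regrets: 9.2, 6.4, 0.0, 7.0 → max 9.2
VII regrets: 4.7, 1.4, 5.9, 0.3 → max 5.9
Smallest max regret = 5.9 → VII.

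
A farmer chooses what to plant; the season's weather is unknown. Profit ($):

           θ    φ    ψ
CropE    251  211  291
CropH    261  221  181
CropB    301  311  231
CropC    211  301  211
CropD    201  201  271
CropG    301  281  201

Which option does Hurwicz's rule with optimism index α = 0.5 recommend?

CropB

CropE: 0.5·291 + 0.5·211 = 251
CropH: 0.5·261 + 0.5·181 = 221
CropB: 0.5·311 + 0.5·231 = 271
CropC: 0.5·301 + 0.5·211 = 256
CropD: 0.5·271 + 0.5·201 = 236
CropG: 0.5·301 + 0.5·201 = 251
Highest Hurwicz score = 271 → CropB.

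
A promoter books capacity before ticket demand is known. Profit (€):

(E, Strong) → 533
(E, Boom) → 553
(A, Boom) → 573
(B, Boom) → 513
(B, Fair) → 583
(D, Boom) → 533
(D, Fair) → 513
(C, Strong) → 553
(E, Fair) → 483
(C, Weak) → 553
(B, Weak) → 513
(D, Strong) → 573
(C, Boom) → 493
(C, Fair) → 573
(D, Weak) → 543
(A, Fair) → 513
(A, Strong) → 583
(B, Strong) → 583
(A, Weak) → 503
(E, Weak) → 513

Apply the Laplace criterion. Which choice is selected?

Row averages: A=543, B=548, C=543, D=540.5, E=520.5
Highest average = 548 → B.

B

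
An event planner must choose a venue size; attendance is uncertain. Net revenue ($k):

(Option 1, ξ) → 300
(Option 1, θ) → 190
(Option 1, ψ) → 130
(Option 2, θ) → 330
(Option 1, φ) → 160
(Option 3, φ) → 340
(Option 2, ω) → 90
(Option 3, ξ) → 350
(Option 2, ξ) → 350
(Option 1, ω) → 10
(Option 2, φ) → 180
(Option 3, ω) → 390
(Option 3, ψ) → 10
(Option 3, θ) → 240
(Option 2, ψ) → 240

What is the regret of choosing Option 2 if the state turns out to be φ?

Best payoff under φ is 340.
Regret = 340 − 180 = 160.

160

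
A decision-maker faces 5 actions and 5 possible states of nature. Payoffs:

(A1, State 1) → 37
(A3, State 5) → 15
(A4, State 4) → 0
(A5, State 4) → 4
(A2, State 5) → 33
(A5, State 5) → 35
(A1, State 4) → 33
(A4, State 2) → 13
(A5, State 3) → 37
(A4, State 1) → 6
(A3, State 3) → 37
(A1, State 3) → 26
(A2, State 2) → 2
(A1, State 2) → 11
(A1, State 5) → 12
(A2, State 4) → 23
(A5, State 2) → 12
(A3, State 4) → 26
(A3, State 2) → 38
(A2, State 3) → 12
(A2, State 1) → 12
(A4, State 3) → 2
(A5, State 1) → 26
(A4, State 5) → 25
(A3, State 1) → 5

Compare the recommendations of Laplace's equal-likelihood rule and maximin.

laplace → A3; maximin → A1 (disagree)

Row averages: A1=23.8, A2=16.4, A3=24.2, A4=9.2, A5=22.8
Highest average = 24.2 → A3.
Row minima: A1=11, A2=2, A3=5, A4=0, A5=4
Best worst-case = 11 → A1.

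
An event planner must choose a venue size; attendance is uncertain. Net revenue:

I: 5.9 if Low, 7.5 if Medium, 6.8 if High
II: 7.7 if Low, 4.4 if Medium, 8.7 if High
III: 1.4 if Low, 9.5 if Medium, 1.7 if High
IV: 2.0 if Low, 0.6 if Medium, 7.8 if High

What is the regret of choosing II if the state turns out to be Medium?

Best payoff under Medium is 9.5.
Regret = 9.5 − 4.4 = 5.1.

5.1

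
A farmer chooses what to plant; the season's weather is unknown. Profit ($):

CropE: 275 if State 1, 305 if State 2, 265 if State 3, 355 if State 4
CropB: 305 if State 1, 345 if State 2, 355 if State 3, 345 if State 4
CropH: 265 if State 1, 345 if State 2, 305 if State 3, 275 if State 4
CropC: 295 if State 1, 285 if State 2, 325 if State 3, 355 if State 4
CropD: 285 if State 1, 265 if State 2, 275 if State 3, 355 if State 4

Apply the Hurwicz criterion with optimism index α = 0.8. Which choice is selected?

CropE: 0.8·355 + 0.2·265 = 337
CropB: 0.8·355 + 0.2·305 = 345
CropH: 0.8·345 + 0.2·265 = 329
CropC: 0.8·355 + 0.2·285 = 341
CropD: 0.8·355 + 0.2·265 = 337
Highest Hurwicz score = 345 → CropB.

CropB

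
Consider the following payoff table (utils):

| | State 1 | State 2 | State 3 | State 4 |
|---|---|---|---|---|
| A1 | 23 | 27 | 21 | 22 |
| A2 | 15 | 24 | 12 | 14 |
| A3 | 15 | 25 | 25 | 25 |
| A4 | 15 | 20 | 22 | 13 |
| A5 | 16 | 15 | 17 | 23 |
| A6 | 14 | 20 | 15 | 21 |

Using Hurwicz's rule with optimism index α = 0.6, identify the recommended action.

A1: 0.6·27 + 0.4·21 = 24.6
A2: 0.6·24 + 0.4·12 = 19.2
A3: 0.6·25 + 0.4·15 = 21
A4: 0.6·22 + 0.4·13 = 18.4
A5: 0.6·23 + 0.4·15 = 19.8
A6: 0.6·21 + 0.4·14 = 18.2
Highest Hurwicz score = 24.6 → A1.

A1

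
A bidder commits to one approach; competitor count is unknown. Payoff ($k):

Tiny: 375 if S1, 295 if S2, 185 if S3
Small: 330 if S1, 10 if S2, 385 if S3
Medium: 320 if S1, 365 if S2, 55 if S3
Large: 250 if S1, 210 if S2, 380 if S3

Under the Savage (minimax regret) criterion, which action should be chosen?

Large

Column bests: S1=375, S2=365, S3=385.
Tiny regrets: 0, 70, 200 → max 200
Small regrets: 45, 355, 0 → max 355
Medium regrets: 55, 0, 330 → max 330
Large regrets: 125, 155, 5 → max 155
Smallest max regret = 155 → Large.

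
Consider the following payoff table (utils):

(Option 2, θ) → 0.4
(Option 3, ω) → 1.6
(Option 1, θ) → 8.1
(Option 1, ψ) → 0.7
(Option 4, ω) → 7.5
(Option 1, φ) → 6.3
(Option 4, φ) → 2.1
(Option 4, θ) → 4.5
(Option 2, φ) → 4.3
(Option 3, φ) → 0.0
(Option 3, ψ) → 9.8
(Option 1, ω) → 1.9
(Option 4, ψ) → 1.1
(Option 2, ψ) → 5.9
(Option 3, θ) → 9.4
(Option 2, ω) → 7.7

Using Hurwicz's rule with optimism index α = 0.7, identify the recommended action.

Option 1: 0.7·8.1 + 0.3·0.7 = 5.88
Option 2: 0.7·7.7 + 0.3·0.4 = 5.51
Option 3: 0.7·9.8 + 0.3·0.0 = 6.86
Option 4: 0.7·7.5 + 0.3·1.1 = 5.58
Highest Hurwicz score = 6.86 → Option 3.

Option 3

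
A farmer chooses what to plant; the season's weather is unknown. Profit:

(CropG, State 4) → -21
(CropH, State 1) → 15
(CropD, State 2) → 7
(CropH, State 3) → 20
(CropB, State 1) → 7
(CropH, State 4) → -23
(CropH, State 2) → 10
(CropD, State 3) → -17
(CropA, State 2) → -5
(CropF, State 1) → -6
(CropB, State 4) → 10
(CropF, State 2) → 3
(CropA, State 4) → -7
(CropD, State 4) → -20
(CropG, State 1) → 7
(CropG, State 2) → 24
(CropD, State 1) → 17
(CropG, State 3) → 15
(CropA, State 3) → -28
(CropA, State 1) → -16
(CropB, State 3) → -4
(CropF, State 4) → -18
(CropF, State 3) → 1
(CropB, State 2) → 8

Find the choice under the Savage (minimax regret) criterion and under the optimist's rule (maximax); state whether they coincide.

Column bests: State 1=17, State 2=24, State 3=20, State 4=10.
CropH regrets: 2, 14, 0, 33 → max 33
CropA regrets: 33, 29, 48, 17 → max 48
CropF regrets: 23, 21, 19, 28 → max 28
CropG regrets: 10, 0, 5, 31 → max 31
CropB regrets: 10, 16, 24, 0 → max 24
CropD regrets: 0, 17, 37, 30 → max 37
Smallest max regret = 24 → CropB.
Row maxima: CropH=20, CropA=-5, CropF=3, CropG=24, CropB=10, CropD=17
Best best-case = 24 → CropG.

minimax regret → CropB; maximax → CropG (disagree)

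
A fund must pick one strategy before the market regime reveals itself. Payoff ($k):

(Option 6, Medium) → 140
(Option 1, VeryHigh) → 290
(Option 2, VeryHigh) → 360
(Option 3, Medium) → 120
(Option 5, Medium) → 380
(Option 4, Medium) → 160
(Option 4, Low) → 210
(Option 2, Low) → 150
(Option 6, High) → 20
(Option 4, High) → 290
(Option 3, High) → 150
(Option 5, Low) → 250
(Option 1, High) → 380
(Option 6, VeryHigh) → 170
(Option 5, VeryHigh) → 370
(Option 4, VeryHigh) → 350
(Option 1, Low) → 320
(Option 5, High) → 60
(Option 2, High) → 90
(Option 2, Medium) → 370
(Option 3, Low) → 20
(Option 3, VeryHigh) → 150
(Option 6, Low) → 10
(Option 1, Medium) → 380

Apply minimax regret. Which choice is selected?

Option 1

Column bests: Low=320, Medium=380, High=380, VeryHigh=370.
Option 1 regrets: 0, 0, 0, 80 → max 80
Option 2 regrets: 170, 10, 290, 10 → max 290
Option 3 regrets: 300, 260, 230, 220 → max 300
Option 4 regrets: 110, 220, 90, 20 → max 220
Option 5 regrets: 70, 0, 320, 0 → max 320
Option 6 regrets: 310, 240, 360, 200 → max 360
Smallest max regret = 80 → Option 1.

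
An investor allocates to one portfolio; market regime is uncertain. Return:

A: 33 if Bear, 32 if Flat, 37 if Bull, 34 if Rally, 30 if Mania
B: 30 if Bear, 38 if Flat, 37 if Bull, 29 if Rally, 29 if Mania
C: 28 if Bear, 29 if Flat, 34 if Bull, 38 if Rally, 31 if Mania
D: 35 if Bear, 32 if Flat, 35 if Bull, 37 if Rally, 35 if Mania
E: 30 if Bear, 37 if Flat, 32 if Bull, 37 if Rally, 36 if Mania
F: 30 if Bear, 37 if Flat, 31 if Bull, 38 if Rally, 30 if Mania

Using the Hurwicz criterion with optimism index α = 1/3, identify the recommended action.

D

A: 1/3·37 + 2/3·30 = 97/3
B: 1/3·38 + 2/3·29 = 32
C: 1/3·38 + 2/3·28 = 94/3
D: 1/3·37 + 2/3·32 = 101/3
E: 1/3·37 + 2/3·30 = 97/3
F: 1/3·38 + 2/3·30 = 98/3
Highest Hurwicz score = 101/3 → D.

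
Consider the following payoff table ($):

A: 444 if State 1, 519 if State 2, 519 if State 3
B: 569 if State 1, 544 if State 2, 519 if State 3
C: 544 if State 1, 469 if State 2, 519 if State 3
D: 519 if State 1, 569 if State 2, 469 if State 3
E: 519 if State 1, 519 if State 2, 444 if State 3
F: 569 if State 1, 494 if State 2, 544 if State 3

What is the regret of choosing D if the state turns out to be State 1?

50

Best payoff under State 1 is 569.
Regret = 569 − 519 = 50.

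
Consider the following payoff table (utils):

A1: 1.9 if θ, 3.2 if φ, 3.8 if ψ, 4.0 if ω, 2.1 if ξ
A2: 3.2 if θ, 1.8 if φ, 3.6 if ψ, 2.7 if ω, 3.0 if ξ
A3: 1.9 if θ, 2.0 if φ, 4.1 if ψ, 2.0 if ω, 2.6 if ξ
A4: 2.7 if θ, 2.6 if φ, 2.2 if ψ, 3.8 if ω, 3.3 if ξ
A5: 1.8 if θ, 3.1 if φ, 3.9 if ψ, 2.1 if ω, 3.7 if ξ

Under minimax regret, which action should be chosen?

Column bests: θ=3.2, φ=3.2, ψ=4.1, ω=4.0, ξ=3.7.
A1 regrets: 1.3, 0.0, 0.3, 0.0, 1.6 → max 1.6
A2 regrets: 0.0, 1.4, 0.5, 1.3, 0.7 → max 1.4
A3 regrets: 1.3, 1.2, 0.0, 2.0, 1.1 → max 2.0
A4 regrets: 0.5, 0.6, 1.9, 0.2, 0.4 → max 1.9
A5 regrets: 1.4, 0.1, 0.2, 1.9, 0.0 → max 1.9
Smallest max regret = 1.4 → A2.

A2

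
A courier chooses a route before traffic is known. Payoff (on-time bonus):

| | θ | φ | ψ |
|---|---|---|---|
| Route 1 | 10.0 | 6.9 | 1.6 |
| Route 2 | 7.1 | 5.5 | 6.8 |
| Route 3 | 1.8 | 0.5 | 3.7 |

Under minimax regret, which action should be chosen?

Column bests: θ=10.0, φ=6.9, ψ=6.8.
Route 1 regrets: 0.0, 0.0, 5.2 → max 5.2
Route 2 regrets: 2.9, 1.4, 0.0 → max 2.9
Route 3 regrets: 8.2, 6.4, 3.1 → max 8.2
Smallest max regret = 2.9 → Route 2.

Route 2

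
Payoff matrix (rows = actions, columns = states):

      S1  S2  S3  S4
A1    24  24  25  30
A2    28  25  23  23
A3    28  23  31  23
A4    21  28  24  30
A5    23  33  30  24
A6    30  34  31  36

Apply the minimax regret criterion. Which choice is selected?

A6

Column bests: S1=30, S2=34, S3=31, S4=36.
A1 regrets: 6, 10, 6, 6 → max 10
A2 regrets: 2, 9, 8, 13 → max 13
A3 regrets: 2, 11, 0, 13 → max 13
A4 regrets: 9, 6, 7, 6 → max 9
A5 regrets: 7, 1, 1, 12 → max 12
A6 regrets: 0, 0, 0, 0 → max 0
Smallest max regret = 0 → A6.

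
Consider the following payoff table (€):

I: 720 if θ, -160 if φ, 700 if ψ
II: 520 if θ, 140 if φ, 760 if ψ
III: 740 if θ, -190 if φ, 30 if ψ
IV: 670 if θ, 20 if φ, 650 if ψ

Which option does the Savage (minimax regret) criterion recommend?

Column bests: θ=740, φ=140, ψ=760.
I regrets: 20, 300, 60 → max 300
II regrets: 220, 0, 0 → max 220
III regrets: 0, 330, 730 → max 730
IV regrets: 70, 120, 110 → max 120
Smallest max regret = 120 → IV.

IV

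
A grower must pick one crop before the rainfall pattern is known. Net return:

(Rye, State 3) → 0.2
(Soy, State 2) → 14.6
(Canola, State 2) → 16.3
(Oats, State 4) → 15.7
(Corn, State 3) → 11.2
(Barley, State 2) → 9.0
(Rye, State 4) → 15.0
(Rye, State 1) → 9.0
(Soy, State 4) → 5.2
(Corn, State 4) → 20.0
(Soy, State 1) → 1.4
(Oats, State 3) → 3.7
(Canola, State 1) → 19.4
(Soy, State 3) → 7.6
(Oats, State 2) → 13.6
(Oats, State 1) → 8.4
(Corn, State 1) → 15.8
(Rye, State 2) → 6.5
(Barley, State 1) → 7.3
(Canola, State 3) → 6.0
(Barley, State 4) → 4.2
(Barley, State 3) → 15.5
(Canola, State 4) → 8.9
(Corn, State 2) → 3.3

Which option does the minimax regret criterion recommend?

Canola

Column bests: State 1=19.4, State 2=16.3, State 3=15.5, State 4=20.0.
Barley regrets: 12.1, 7.3, 0.0, 15.8 → max 15.8
Corn regrets: 3.6, 13.0, 4.3, 0.0 → max 13.0
Soy regrets: 18.0, 1.7, 7.9, 14.8 → max 18.0
Canola regrets: 0.0, 0.0, 9.5, 11.1 → max 11.1
Oats regrets: 11.0, 2.7, 11.8, 4.3 → max 11.8
Rye regrets: 10.4, 9.8, 15.3, 5.0 → max 15.3
Smallest max regret = 11.1 → Canola.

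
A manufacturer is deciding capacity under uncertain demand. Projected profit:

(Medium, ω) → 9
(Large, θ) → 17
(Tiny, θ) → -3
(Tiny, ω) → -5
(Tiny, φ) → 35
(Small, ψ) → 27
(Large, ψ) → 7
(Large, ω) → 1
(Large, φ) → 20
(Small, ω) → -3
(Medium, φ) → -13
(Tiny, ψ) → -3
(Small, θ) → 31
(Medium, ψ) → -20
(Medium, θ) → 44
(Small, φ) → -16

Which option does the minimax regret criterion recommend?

Large

Column bests: θ=44, φ=35, ψ=27, ω=9.
Tiny regrets: 47, 0, 30, 14 → max 47
Small regrets: 13, 51, 0, 12 → max 51
Medium regrets: 0, 48, 47, 0 → max 48
Large regrets: 27, 15, 20, 8 → max 27
Smallest max regret = 27 → Large.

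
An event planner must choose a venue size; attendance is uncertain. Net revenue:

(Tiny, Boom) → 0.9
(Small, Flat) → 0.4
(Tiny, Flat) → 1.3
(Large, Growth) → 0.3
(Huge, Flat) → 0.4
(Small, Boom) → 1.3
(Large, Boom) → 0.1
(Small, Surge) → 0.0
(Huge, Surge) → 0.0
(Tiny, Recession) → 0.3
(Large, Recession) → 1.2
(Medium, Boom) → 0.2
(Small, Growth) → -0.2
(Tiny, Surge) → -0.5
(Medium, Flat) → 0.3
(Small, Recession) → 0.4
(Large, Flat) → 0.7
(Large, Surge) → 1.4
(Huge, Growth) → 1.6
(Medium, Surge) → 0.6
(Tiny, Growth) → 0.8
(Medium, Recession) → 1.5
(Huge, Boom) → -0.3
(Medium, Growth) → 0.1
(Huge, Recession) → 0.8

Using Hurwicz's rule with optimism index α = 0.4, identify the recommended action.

Medium

Tiny: 0.4·1.3 + 0.6·(-0.5) = 0.22
Small: 0.4·1.3 + 0.6·(-0.2) = 0.4
Medium: 0.4·1.5 + 0.6·0.1 = 0.66
Large: 0.4·1.4 + 0.6·0.1 = 0.62
Huge: 0.4·1.6 + 0.6·(-0.3) = 0.46
Highest Hurwicz score = 0.66 → Medium.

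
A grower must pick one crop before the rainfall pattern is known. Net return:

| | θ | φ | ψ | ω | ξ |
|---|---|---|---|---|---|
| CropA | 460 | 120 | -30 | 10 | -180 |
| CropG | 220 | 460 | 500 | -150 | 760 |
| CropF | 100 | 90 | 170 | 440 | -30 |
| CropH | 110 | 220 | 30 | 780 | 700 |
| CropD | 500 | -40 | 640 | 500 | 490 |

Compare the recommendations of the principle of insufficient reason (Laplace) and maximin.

laplace → CropD; maximin → CropH (disagree)

Row averages: CropA=76, CropG=358, CropF=154, CropH=368, CropD=418
Highest average = 418 → CropD.
Row minima: CropA=-180, CropG=-150, CropF=-30, CropH=30, CropD=-40
Best worst-case = 30 → CropH.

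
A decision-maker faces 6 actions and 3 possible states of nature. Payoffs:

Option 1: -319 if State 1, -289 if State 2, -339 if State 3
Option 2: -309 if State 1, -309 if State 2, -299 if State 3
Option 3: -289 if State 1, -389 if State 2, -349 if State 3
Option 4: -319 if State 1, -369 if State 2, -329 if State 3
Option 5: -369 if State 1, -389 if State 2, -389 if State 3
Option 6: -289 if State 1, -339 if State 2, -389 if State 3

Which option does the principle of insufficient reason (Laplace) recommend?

Option 2

Row averages: Option 1=-947/3, Option 2=-917/3, Option 3=-1027/3, Option 4=-339, Option 5=-1147/3, Option 6=-339
Highest average = -917/3 → Option 2.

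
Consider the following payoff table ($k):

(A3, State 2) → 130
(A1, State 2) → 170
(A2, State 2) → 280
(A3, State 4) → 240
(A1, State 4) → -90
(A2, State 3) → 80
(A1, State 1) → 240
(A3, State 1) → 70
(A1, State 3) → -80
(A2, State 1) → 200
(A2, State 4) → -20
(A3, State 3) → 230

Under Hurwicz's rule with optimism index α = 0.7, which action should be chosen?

A2

A1: 0.7·240 + 0.3·(-90) = 141
A2: 0.7·280 + 0.3·(-20) = 190
A3: 0.7·240 + 0.3·70 = 189
Highest Hurwicz score = 190 → A2.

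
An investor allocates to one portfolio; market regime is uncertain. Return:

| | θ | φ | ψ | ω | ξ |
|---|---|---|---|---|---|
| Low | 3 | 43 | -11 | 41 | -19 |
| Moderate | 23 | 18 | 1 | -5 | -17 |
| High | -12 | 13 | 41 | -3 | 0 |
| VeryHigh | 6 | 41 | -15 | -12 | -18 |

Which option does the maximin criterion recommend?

Row minima: Low=-19, Moderate=-17, High=-12, VeryHigh=-18
Best worst-case = -12 → High.

High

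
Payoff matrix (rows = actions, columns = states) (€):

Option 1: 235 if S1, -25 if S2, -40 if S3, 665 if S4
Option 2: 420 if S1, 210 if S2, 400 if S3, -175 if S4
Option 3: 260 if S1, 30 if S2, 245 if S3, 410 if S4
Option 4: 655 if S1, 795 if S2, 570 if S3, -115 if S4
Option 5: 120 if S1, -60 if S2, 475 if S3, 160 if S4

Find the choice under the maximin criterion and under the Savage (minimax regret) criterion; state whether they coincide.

maximin → Option 3; minimax regret → Option 3 (agree)

Row minima: Option 1=-40, Option 2=-175, Option 3=30, Option 4=-115, Option 5=-60
Best worst-case = 30 → Option 3.
Column bests: S1=655, S2=795, S3=570, S4=665.
Option 1 regrets: 420, 820, 610, 0 → max 820
Option 2 regrets: 235, 585, 170, 840 → max 840
Option 3 regrets: 395, 765, 325, 255 → max 765
Option 4 regrets: 0, 0, 0, 780 → max 780
Option 5 regrets: 535, 855, 95, 505 → max 855
Smallest max regret = 765 → Option 3.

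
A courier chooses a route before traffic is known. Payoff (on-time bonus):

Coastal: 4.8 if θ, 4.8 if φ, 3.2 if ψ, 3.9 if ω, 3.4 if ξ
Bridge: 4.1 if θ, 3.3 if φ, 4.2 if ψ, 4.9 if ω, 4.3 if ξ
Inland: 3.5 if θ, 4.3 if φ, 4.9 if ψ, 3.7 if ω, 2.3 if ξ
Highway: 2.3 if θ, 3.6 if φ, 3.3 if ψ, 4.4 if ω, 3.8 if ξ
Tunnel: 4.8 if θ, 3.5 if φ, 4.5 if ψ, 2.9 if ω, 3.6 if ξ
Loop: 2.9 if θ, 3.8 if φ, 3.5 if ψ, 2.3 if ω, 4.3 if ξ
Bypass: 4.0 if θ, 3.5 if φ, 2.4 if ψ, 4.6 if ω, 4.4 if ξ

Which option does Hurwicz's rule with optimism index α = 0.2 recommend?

Bridge

Coastal: 0.2·4.8 + 0.8·3.2 = 3.52
Bridge: 0.2·4.9 + 0.8·3.3 = 3.62
Inland: 0.2·4.9 + 0.8·2.3 = 2.82
Highway: 0.2·4.4 + 0.8·2.3 = 2.72
Tunnel: 0.2·4.8 + 0.8·2.9 = 3.28
Loop: 0.2·4.3 + 0.8·2.3 = 2.7
Bypass: 0.2·4.6 + 0.8·2.4 = 2.84
Highest Hurwicz score = 3.62 → Bridge.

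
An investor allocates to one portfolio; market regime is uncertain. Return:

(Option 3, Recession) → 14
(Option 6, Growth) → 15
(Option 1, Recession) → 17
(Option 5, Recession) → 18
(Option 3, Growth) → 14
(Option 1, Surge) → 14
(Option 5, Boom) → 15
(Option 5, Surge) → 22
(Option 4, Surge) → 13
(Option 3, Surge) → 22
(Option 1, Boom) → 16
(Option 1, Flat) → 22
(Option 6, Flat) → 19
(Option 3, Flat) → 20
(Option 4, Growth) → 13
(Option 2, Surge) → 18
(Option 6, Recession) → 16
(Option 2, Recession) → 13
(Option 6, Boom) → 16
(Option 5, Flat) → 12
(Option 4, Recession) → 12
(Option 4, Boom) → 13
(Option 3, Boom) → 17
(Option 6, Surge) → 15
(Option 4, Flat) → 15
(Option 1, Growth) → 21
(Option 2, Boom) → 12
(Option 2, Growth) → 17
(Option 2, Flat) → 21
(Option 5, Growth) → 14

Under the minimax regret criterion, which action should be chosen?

Option 2

Column bests: Recession=18, Flat=22, Growth=21, Boom=17, Surge=22.
Option 1 regrets: 1, 0, 0, 1, 8 → max 8
Option 2 regrets: 5, 1, 4, 5, 4 → max 5
Option 3 regrets: 4, 2, 7, 0, 0 → max 7
Option 4 regrets: 6, 7, 8, 4, 9 → max 9
Option 5 regrets: 0, 10, 7, 2, 0 → max 10
Option 6 regrets: 2, 3, 6, 1, 7 → max 7
Smallest max regret = 5 → Option 2.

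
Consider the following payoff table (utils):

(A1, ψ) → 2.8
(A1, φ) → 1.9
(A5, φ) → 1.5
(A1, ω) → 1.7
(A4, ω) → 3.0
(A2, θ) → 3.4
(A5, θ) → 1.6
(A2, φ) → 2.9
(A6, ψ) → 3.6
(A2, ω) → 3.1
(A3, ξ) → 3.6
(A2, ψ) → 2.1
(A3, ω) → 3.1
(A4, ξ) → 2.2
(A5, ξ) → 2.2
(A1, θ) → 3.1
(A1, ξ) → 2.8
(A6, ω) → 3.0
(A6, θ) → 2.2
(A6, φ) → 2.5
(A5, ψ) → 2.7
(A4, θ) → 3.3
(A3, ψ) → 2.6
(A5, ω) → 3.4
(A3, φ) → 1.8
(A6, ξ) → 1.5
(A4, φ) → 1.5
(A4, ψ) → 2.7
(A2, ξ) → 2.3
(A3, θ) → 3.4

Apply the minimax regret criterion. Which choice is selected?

A3

Column bests: θ=3.4, φ=2.9, ψ=3.6, ω=3.4, ξ=3.6.
A1 regrets: 0.3, 1.0, 0.8, 1.7, 0.8 → max 1.7
A2 regrets: 0.0, 0.0, 1.5, 0.3, 1.3 → max 1.5
A3 regrets: 0.0, 1.1, 1.0, 0.3, 0.0 → max 1.1
A4 regrets: 0.1, 1.4, 0.9, 0.4, 1.4 → max 1.4
A5 regrets: 1.8, 1.4, 0.9, 0.0, 1.4 → max 1.8
A6 regrets: 1.2, 0.4, 0.0, 0.4, 2.1 → max 2.1
Smallest max regret = 1.1 → A3.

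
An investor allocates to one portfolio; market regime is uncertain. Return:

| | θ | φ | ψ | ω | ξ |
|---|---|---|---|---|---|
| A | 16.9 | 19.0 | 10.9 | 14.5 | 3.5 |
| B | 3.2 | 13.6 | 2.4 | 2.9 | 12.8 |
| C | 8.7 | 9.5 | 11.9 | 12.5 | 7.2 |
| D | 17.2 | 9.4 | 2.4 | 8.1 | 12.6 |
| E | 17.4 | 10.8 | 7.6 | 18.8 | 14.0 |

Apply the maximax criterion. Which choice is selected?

Row maxima: A=19.0, B=13.6, C=12.5, D=17.2, E=18.8
Best best-case = 19.0 → A.

A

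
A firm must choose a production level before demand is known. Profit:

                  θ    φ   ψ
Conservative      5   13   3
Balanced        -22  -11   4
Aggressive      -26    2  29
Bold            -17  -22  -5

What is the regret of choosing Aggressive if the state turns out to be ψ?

Best payoff under ψ is 29.
Regret = 29 − 29 = 0.

0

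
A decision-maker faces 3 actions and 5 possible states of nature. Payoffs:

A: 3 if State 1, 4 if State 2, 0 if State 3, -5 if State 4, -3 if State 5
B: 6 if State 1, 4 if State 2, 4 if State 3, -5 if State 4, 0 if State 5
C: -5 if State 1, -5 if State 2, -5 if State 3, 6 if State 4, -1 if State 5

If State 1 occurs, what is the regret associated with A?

3

Best payoff under State 1 is 6.
Regret = 6 − 3 = 3.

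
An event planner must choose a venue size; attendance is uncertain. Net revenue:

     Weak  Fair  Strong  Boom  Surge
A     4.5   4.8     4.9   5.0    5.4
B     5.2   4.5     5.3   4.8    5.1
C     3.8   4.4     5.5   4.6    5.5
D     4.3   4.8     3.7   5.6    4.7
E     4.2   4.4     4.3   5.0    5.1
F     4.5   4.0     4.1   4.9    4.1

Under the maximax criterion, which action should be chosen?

D

Row maxima: A=5.4, B=5.3, C=5.5, D=5.6, E=5.1, F=4.9
Best best-case = 5.6 → D.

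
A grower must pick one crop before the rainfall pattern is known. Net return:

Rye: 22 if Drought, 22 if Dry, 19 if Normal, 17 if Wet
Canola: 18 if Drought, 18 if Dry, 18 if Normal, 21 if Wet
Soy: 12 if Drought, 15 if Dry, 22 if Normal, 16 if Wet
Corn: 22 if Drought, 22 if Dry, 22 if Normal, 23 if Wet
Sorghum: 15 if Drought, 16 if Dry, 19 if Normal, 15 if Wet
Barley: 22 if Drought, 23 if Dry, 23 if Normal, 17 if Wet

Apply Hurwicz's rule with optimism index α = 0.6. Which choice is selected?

Rye: 0.6·22 + 0.4·17 = 20
Canola: 0.6·21 + 0.4·18 = 19.8
Soy: 0.6·22 + 0.4·12 = 18
Corn: 0.6·23 + 0.4·22 = 22.6
Sorghum: 0.6·19 + 0.4·15 = 17.4
Barley: 0.6·23 + 0.4·17 = 20.6
Highest Hurwicz score = 22.6 → Corn.

Corn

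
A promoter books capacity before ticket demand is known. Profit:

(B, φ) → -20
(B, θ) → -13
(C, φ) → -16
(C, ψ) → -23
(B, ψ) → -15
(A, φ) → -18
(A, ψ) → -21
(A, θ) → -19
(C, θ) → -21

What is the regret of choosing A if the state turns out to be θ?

6

Best payoff under θ is -13.
Regret = -13 − (-19) = 6.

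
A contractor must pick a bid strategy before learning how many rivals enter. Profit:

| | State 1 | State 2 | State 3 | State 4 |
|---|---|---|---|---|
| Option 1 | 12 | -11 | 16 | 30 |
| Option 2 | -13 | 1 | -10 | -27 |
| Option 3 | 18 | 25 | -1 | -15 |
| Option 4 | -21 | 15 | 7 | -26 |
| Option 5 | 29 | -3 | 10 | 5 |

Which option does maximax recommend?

Option 1

Row maxima: Option 1=30, Option 2=1, Option 3=25, Option 4=15, Option 5=29
Best best-case = 30 → Option 1.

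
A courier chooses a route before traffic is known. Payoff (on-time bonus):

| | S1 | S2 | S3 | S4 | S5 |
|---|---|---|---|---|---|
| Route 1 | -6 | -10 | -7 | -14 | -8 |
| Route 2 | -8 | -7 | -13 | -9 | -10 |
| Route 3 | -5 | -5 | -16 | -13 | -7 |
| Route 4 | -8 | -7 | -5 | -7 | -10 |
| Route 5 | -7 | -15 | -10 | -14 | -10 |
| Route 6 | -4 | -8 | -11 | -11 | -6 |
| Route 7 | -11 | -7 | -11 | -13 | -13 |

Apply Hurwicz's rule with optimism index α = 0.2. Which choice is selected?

Route 4

Route 1: 0.2·(-6) + 0.8·(-14) = -12.4
Route 2: 0.2·(-7) + 0.8·(-13) = -11.8
Route 3: 0.2·(-5) + 0.8·(-16) = -13.8
Route 4: 0.2·(-5) + 0.8·(-10) = -9
Route 5: 0.2·(-7) + 0.8·(-15) = -13.4
Route 6: 0.2·(-4) + 0.8·(-11) = -9.6
Route 7: 0.2·(-7) + 0.8·(-13) = -11.8
Highest Hurwicz score = -9 → Route 4.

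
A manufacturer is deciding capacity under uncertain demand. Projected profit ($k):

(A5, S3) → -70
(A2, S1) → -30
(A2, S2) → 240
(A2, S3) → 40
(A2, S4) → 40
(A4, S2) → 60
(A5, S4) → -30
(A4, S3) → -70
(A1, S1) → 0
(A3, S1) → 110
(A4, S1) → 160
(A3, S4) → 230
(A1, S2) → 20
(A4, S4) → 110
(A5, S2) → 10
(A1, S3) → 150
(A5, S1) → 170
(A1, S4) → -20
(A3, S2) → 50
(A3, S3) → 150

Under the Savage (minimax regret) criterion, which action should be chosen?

A3

Column bests: S1=170, S2=240, S3=150, S4=230.
A1 regrets: 170, 220, 0, 250 → max 250
A2 regrets: 200, 0, 110, 190 → max 200
A3 regrets: 60, 190, 0, 0 → max 190
A4 regrets: 10, 180, 220, 120 → max 220
A5 regrets: 0, 230, 220, 260 → max 260
Smallest max regret = 190 → A3.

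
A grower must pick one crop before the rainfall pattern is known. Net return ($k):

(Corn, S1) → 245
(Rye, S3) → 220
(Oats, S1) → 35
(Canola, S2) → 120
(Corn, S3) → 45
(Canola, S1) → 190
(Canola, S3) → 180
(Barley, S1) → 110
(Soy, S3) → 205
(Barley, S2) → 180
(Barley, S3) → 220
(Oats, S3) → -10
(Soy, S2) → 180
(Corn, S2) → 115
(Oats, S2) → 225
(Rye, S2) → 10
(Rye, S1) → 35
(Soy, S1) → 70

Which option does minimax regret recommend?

Canola

Column bests: S1=245, S2=225, S3=220.
Barley regrets: 135, 45, 0 → max 135
Corn regrets: 0, 110, 175 → max 175
Oats regrets: 210, 0, 230 → max 230
Rye regrets: 210, 215, 0 → max 215
Soy regrets: 175, 45, 15 → max 175
Canola regrets: 55, 105, 40 → max 105
Smallest max regret = 105 → Canola.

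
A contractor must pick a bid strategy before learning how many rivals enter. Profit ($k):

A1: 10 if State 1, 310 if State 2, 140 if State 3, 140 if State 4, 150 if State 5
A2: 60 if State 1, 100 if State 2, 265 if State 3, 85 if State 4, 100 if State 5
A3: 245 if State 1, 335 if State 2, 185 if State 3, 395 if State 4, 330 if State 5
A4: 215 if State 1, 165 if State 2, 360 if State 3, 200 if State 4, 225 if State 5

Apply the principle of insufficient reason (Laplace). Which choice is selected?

Row averages: A1=150, A2=122, A3=298, A4=233
Highest average = 298 → A3.

A3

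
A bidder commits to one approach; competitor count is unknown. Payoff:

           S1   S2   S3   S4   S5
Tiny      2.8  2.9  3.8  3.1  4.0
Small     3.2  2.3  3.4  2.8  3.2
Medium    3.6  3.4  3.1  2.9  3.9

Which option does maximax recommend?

Row maxima: Tiny=4.0, Small=3.4, Medium=3.9
Best best-case = 4.0 → Tiny.

Tiny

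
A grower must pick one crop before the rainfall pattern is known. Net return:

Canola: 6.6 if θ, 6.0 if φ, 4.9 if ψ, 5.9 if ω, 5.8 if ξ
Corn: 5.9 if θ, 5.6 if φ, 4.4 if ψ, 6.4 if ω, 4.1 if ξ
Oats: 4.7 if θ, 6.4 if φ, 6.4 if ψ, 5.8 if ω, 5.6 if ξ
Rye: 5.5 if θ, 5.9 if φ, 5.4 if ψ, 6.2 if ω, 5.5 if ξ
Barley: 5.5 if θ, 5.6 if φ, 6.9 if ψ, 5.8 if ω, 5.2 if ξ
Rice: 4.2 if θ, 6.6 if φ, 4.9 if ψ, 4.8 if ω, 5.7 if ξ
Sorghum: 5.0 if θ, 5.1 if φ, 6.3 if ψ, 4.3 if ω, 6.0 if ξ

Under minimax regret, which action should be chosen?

Column bests: θ=6.6, φ=6.6, ψ=6.9, ω=6.4, ξ=6.0.
Canola regrets: 0.0, 0.6, 2.0, 0.5, 0.2 → max 2.0
Corn regrets: 0.7, 1.0, 2.5, 0.0, 1.9 → max 2.5
Oats regrets: 1.9, 0.2, 0.5, 0.6, 0.4 → max 1.9
Rye regrets: 1.1, 0.7, 1.5, 0.2, 0.5 → max 1.5
Barley regrets: 1.1, 1.0, 0.0, 0.6, 0.8 → max 1.1
Rice regrets: 2.4, 0.0, 2.0, 1.6, 0.3 → max 2.4
Sorghum regrets: 1.6, 1.5, 0.6, 2.1, 0.0 → max 2.1
Smallest max regret = 1.1 → Barley.

Barley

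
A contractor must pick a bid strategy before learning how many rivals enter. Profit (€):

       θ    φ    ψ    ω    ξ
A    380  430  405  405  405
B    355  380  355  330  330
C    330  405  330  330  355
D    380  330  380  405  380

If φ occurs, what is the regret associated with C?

25

Best payoff under φ is 430.
Regret = 430 − 405 = 25.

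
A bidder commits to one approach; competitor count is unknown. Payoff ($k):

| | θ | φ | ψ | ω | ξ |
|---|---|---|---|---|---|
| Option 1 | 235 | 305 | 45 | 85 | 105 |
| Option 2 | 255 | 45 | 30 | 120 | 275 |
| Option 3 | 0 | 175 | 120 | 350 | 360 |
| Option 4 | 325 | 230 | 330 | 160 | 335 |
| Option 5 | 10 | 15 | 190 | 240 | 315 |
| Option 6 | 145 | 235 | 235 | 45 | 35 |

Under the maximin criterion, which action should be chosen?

Row minima: Option 1=45, Option 2=30, Option 3=0, Option 4=160, Option 5=10, Option 6=35
Best worst-case = 160 → Option 4.

Option 4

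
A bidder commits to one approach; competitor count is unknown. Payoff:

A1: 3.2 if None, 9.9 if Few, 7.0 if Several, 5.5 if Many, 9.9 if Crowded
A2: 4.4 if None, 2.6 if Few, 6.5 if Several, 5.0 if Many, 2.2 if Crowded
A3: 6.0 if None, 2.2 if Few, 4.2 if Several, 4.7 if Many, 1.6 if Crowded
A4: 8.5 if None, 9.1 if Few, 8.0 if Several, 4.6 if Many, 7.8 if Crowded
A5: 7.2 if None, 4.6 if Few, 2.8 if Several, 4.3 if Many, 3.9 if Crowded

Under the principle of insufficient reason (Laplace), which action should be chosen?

Row averages: A1=7.1, A2=4.14, A3=3.74, A4=7.6, A5=4.56
Highest average = 7.6 → A4.

A4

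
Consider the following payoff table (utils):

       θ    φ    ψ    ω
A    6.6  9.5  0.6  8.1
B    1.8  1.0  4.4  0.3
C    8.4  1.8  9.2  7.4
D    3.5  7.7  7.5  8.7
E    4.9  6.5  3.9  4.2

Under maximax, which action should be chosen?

Row maxima: A=9.5, B=4.4, C=9.2, D=8.7, E=6.5
Best best-case = 9.5 → A.

A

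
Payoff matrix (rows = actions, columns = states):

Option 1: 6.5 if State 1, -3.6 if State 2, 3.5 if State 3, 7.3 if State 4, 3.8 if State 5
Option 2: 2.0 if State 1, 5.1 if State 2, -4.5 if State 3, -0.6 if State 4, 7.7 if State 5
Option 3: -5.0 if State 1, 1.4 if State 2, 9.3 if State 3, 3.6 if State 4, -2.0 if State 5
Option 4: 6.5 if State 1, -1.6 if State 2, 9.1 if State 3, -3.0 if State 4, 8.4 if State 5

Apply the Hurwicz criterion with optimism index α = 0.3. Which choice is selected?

Option 4

Option 1: 0.3·7.3 + 0.7·(-3.6) = -0.33
Option 2: 0.3·7.7 + 0.7·(-4.5) = -0.84
Option 3: 0.3·9.3 + 0.7·(-5.0) = -0.71
Option 4: 0.3·9.1 + 0.7·(-3.0) = 0.63
Highest Hurwicz score = 0.63 → Option 4.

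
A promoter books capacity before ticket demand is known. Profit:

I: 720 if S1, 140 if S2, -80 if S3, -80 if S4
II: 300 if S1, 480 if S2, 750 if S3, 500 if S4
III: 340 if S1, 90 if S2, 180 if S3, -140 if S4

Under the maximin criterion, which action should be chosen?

Row minima: I=-80, II=300, III=-140
Best worst-case = 300 → II.

II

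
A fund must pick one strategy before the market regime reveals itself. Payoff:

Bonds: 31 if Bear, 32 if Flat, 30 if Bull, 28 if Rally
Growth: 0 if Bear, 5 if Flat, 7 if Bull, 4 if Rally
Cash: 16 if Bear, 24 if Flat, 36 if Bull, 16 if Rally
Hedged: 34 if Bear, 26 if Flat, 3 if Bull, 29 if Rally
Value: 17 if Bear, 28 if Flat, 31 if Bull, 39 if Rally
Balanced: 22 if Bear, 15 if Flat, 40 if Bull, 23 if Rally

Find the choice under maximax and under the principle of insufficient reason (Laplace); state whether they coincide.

maximax → Balanced; laplace → Bonds (disagree)

Row maxima: Bonds=32, Growth=7, Cash=36, Hedged=34, Value=39, Balanced=40
Best best-case = 40 → Balanced.
Row averages: Bonds=30.25, Growth=4, Cash=23, Hedged=23, Value=28.75, Balanced=25
Highest average = 30.25 → Bonds.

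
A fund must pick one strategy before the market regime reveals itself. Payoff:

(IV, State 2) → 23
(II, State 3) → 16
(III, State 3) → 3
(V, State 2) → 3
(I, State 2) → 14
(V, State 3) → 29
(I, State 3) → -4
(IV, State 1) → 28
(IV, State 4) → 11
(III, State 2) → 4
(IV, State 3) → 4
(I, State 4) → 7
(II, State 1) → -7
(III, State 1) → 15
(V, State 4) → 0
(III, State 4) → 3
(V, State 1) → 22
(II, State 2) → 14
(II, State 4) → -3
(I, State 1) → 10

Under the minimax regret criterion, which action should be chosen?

Column bests: State 1=28, State 2=23, State 3=29, State 4=11.
I regrets: 18, 9, 33, 4 → max 33
II regrets: 35, 9, 13, 14 → max 35
III regrets: 13, 19, 26, 8 → max 26
IV regrets: 0, 0, 25, 0 → max 25
V regrets: 6, 20, 0, 11 → max 20
Smallest max regret = 20 → V.

V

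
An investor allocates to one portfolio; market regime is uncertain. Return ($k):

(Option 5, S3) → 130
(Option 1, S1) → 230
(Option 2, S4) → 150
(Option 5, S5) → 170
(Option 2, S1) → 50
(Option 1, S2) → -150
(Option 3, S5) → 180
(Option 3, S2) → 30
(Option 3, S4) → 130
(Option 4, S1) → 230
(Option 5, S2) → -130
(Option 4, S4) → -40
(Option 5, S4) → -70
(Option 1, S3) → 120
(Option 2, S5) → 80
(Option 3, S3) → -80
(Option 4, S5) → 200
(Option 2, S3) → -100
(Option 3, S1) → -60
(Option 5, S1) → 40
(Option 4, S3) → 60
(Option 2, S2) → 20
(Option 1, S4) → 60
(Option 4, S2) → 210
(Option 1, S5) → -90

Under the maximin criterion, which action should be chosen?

Option 4

Row minima: Option 1=-150, Option 2=-100, Option 3=-80, Option 4=-40, Option 5=-130
Best worst-case = -40 → Option 4.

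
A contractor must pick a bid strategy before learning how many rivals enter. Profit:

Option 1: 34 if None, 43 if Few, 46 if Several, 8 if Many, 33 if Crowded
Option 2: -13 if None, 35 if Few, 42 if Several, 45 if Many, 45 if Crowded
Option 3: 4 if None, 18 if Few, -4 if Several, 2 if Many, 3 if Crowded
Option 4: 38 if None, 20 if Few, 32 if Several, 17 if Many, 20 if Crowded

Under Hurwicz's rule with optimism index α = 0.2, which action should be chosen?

Option 4

Option 1: 0.2·46 + 0.8·8 = 15.6
Option 2: 0.2·45 + 0.8·(-13) = -1.4
Option 3: 0.2·18 + 0.8·(-4) = 0.4
Option 4: 0.2·38 + 0.8·17 = 21.2
Highest Hurwicz score = 21.2 → Option 4.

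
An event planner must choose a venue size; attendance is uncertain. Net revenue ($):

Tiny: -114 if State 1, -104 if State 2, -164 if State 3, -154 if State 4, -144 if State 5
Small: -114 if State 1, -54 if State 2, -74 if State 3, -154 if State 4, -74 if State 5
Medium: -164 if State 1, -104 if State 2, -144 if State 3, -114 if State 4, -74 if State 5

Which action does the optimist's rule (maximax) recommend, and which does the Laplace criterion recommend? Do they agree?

maximax → Small; laplace → Small (agree)

Row maxima: Tiny=-104, Small=-54, Medium=-74
Best best-case = -54 → Small.
Row averages: Tiny=-136, Small=-94, Medium=-120
Highest average = -94 → Small.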